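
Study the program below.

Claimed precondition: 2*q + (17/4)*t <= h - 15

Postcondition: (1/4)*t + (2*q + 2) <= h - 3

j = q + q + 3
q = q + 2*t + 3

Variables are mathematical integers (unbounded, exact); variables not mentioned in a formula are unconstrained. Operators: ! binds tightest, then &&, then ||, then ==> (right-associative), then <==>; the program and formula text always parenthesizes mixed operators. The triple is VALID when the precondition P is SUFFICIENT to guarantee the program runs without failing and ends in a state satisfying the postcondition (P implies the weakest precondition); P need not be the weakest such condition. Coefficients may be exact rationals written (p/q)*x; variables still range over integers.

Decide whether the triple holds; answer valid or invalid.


Working backward. After the program, the postcondition (1/4)*t + (2*q + 2) <= h - 3 must hold; in canonical form it is 2*q + (1/4)*t <= h - 5.
Before q := q + 2*t + 3: 2*q + (17/4)*t <= h - 11
Before j := q + q + 3: 2*q + (17/4)*t <= h - 11
The weakest precondition is 2*q + (17/4)*t <= h - 11.
Check whether 2*q + (17/4)*t <= h - 15 implies it.
Every state satisfying the precondition satisfies the weakest precondition: the implication holds.
Answer: valid


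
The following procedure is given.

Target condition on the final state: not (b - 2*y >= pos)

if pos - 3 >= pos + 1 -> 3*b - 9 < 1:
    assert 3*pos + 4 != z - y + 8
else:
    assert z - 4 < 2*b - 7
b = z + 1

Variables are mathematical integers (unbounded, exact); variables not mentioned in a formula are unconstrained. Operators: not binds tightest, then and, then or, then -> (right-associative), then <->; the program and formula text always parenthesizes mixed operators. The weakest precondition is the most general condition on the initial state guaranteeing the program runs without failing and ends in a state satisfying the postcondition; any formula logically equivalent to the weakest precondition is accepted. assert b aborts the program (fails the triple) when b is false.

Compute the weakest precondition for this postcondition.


Working backward. After the program, the postcondition not (b - 2*y >= pos) must hold; in canonical form it is not (b >= pos + 2*y).
Before b := z + 1: not (z >= pos + 2*y - 1)
Then branch requires 3*pos + y != z + 4 and (not (z >= pos + 2*y - 1)); else branch requires z < 2*b - 3 and (not (z >= pos + 2*y - 1)).
Before the if: 3*pos + y != z + 4 and (not (z >= pos + 2*y - 1))
Answer: WP = 3*pos + y != z + 4 and (not (z >= pos + 2*y - 1))


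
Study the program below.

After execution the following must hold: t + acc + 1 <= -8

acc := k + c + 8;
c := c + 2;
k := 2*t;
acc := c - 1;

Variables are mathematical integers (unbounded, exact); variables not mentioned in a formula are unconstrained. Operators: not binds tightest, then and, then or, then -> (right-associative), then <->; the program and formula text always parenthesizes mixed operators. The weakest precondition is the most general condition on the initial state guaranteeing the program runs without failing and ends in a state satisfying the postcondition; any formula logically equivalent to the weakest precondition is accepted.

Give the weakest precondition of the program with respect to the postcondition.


Working backward. After the program, the postcondition t + acc + 1 <= -8 must hold; in canonical form it is acc + t <= -9.
Before acc := c - 1: c + t <= -8
Before k := 2*t: c + t <= -8
Before c := c + 2: c + t <= -10
Before acc := k + c + 8: c + t <= -10
Answer: WP = c + t <= -10


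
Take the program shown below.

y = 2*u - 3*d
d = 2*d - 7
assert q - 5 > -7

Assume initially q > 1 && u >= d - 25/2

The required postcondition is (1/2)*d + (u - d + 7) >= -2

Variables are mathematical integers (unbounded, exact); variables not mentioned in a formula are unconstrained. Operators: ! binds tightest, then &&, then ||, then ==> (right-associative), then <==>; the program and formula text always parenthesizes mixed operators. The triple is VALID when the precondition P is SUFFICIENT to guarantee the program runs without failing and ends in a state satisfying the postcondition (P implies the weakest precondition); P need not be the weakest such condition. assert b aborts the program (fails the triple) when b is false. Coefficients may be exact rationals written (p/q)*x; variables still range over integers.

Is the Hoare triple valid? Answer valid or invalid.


Working backward. After the program, the postcondition (1/2)*d + (u - d + 7) >= -2 must hold; in canonical form it is u >= (1/2)*d - 9.
Before assert q - 5 > -7: q > -2 && u >= (1/2)*d - 9
Before d := 2*d - 7: q > -2 && u >= d - 25/2
Before y := 2*u - 3*d: q > -2 && u >= d - 25/2
The weakest precondition is q > -2 && u >= d - 25/2.
Check whether q > 1 && u >= d - 25/2 implies it.
Every state satisfying the precondition satisfies the weakest precondition: the implication holds.
Answer: valid


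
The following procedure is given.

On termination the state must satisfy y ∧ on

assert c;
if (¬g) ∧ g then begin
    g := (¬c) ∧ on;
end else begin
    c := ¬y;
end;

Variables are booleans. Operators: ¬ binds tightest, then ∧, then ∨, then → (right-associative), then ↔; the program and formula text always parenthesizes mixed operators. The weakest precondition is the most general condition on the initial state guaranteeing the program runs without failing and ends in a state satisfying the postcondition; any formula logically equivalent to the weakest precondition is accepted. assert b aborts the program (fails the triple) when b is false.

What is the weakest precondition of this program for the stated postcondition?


Working backward. After the program, y ∧ on must hold.
Then branch requires y ∧ on; else branch requires y ∧ on.
Before the if: y ∧ on
Before assert c: c ∧ y ∧ on
Answer: WP = c ∧ y ∧ on


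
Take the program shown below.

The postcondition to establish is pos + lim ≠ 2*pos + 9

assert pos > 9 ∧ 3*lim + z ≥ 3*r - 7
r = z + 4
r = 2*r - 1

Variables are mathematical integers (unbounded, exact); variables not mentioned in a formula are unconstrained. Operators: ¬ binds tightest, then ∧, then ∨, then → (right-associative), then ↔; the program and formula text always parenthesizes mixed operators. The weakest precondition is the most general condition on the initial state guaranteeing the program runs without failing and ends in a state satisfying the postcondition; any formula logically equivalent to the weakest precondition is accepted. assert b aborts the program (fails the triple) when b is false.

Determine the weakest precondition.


Working backward. After the program, the postcondition pos + lim ≠ 2*pos + 9 must hold; in canonical form it is lim ≠ pos + 9.
Before r := 2*r - 1: lim ≠ pos + 9
Before r := z + 4: lim ≠ pos + 9
Before assert pos > 9 ∧ 3*lim + z ≥ 3*r - 7: pos > 9 ∧ 3*lim + z ≥ 3*r - 7 ∧ lim ≠ pos + 9
Answer: WP = pos > 9 ∧ 3*lim + z ≥ 3*r - 7 ∧ lim ≠ pos + 9


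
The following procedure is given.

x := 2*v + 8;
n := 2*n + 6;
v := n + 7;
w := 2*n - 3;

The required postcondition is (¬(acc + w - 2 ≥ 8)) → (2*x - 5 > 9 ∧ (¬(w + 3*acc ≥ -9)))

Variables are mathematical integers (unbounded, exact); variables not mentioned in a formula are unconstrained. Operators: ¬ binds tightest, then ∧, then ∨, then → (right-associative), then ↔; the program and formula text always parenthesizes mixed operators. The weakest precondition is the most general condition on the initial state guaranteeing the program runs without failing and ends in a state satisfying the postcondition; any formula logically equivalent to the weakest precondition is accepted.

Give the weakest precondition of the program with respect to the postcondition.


Working backward. After the program, the postcondition (¬(acc + w - 2 ≥ 8)) → (2*x - 5 > 9 ∧ (¬(w + 3*acc ≥ -9))) must hold; in canonical form it is (¬(acc + w ≥ 10)) → (2*x > 14 ∧ (¬(3*acc + w ≥ -9))).
Before w := 2*n - 3: (¬(acc + 2*n ≥ 13)) → (2*x > 14 ∧ (¬(3*acc + 2*n ≥ -6)))
Before v := n + 7: (¬(acc + 2*n ≥ 13)) → (2*x > 14 ∧ (¬(3*acc + 2*n ≥ -6)))
Before n := 2*n + 6: (¬(acc + 4*n ≥ 1)) → (2*x > 14 ∧ (¬(3*acc + 4*n ≥ -18)))
Before x := 2*v + 8: (¬(acc + 4*n ≥ 1)) → (4*v > -2 ∧ (¬(3*acc + 4*n ≥ -18)))
Answer: WP = (¬(acc + 4*n ≥ 1)) → (4*v > -2 ∧ (¬(3*acc + 4*n ≥ -18)))


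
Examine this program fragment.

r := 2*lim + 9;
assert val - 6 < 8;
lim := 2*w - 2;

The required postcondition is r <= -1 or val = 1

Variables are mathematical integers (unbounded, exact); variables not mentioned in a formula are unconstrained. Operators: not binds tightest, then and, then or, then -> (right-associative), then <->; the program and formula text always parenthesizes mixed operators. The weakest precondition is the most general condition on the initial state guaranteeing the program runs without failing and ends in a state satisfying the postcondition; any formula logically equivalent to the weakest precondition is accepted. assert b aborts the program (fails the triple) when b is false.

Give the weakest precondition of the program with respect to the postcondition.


Working backward. After the program, r <= -1 or val = 1 must hold.
Before lim := 2*w - 2: r <= -1 or val = 1
Before assert val - 6 < 8: val < 14 and (r <= -1 or val = 1)
Before r := 2*lim + 9: val < 14 and (2*lim <= -10 or val = 1)
Answer: WP = val < 14 and (2*lim <= -10 or val = 1)


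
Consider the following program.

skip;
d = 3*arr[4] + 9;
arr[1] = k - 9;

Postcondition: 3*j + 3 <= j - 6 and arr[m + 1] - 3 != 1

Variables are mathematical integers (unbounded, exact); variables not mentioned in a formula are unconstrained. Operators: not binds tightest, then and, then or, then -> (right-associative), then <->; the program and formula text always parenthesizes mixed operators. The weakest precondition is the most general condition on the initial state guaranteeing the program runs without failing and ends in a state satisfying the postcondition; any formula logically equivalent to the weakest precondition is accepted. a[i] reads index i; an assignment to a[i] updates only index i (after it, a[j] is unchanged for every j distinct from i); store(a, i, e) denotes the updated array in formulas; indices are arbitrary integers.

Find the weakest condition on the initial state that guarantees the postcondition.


Working backward. After the program, the postcondition 3*j + 3 <= j - 6 and arr[m + 1] - 3 != 1 must hold; in canonical form it is 2*j <= -9 and arr[m + 1] != 4.
Before arr[1] := k - 9: 2*j <= -9 and store(arr, 1, k - 9)[m + 1] != 4
Before d := 3*arr[4] + 9: 2*j <= -9 and store(arr, 1, k - 9)[m + 1] != 4
Before skip: 2*j <= -9 and store(arr, 1, k - 9)[m + 1] != 4
Answer: WP = 2*j <= -9 and store(arr, 1, k - 9)[m + 1] != 4


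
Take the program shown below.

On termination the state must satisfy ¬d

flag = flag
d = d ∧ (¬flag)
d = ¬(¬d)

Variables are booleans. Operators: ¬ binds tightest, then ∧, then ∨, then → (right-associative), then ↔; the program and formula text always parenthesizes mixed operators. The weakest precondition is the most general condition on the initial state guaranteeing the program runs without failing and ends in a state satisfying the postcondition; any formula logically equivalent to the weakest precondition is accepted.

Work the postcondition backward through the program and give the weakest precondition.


Working backward. After the program, ¬d must hold.
Before d := ¬(¬d): ¬d
Before d := d ∧ (¬flag): ¬(d ∧ (¬flag))
Before flag := flag: ¬(d ∧ (¬flag))
Answer: WP = ¬(d ∧ (¬flag))


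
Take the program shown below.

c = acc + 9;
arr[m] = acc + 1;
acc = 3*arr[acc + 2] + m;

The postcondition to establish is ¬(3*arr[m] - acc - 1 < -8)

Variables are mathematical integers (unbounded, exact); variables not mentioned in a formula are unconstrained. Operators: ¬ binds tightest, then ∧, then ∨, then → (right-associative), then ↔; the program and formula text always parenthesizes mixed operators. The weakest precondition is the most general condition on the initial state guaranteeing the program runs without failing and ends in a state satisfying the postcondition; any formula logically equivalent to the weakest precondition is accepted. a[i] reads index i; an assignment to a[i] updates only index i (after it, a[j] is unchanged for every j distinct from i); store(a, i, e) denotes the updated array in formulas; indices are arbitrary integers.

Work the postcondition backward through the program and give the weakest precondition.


Working backward. After the program, the postcondition ¬(3*arr[m] - acc - 1 < -8) must hold; in canonical form it is ¬(3*arr[m] < acc - 7).
Before acc := 3*arr[acc + 2] + m: ¬(3*arr[m] < 3*arr[acc + 2] + m - 7)
Before arr[m] := acc + 1: ¬(3*store(arr, m, acc + 1)[m] < 3*store(arr, m, acc + 1)[acc + 2] + m - 7)
Before c := acc + 9: ¬(3*store(arr, m, acc + 1)[m] < 3*store(arr, m, acc + 1)[acc + 2] + m - 7)
Answer: WP = ¬(3*store(arr, m, acc + 1)[m] < 3*store(arr, m, acc + 1)[acc + 2] + m - 7)


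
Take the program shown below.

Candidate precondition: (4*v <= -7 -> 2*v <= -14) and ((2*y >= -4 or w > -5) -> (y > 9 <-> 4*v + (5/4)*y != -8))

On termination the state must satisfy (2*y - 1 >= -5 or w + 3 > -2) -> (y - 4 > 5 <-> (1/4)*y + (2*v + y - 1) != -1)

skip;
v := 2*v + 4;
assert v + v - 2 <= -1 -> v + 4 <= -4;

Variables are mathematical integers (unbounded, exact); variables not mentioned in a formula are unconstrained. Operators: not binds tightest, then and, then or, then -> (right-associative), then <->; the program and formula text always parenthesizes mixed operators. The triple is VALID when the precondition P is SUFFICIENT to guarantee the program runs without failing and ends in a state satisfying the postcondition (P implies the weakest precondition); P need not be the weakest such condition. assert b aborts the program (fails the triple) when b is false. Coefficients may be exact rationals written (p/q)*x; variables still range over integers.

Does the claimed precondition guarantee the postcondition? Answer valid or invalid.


Working backward. After the program, the postcondition (2*y - 1 >= -5 or w + 3 > -2) -> (y - 4 > 5 <-> (1/4)*y + (2*v + y - 1) != -1) must hold; in canonical form it is (2*y >= -4 or w > -5) -> (y > 9 <-> 2*v + (5/4)*y != 0).
Before assert v + v - 2 <= -1 -> v + 4 <= -4: (2*v <= 1 -> v <= -8) and ((2*y >= -4 or w > -5) -> (y > 9 <-> 2*v + (5/4)*y != 0))
Before v := 2*v + 4: (4*v <= -7 -> 2*v <= -12) and ((2*y >= -4 or w > -5) -> (y > 9 <-> 4*v + (5/4)*y != -8))
Before skip: (4*v <= -7 -> 2*v <= -12) and ((2*y >= -4 or w > -5) -> (y > 9 <-> 4*v + (5/4)*y != -8))
The weakest precondition is (4*v <= -7 -> 2*v <= -12) and ((2*y >= -4 or w > -5) -> (y > 9 <-> 4*v + (5/4)*y != -8)).
Check whether (4*v <= -7 -> 2*v <= -14) and ((2*y >= -4 or w > -5) -> (y > 9 <-> 4*v + (5/4)*y != -8)) implies it.
Every state satisfying the precondition satisfies the weakest precondition: the implication holds.
Answer: valid


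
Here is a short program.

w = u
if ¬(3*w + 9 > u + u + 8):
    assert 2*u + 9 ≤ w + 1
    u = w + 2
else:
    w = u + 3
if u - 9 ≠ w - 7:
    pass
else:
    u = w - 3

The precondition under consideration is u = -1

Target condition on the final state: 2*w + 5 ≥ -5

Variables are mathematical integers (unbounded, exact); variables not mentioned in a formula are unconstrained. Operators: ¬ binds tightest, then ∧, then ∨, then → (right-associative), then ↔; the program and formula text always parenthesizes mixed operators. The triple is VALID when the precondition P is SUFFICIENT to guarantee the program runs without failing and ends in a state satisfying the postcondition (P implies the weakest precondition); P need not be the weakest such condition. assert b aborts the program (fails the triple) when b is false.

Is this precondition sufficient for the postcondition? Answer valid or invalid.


Working backward. After the program, the postcondition 2*w + 5 ≥ -5 must hold; in canonical form it is 2*w ≥ -10.
Then branch requires 2*w ≥ -10; else branch requires 2*w ≥ -10.
Before the if: (u ≠ w + 2 → 2*w ≥ -10) ∧ ((¬(u ≠ w + 2)) → 2*w ≥ -10)
Then branch requires 2*u ≤ w - 8 ∧ 2*w ≥ -10; else branch requires 2*u ≥ -16.
Before the if: ((¬(3*w > 2*u - 1)) → (2*u ≤ w - 8 ∧ 2*w ≥ -10)) ∧ (3*w > 2*u - 1 → 2*u ≥ -16)
Before w := u: ((¬(u > -1)) → (u ≤ -8 ∧ 2*u ≥ -10)) ∧ (u > -1 → 2*u ≥ -16)
The weakest precondition is ((¬(u > -1)) → (u ≤ -8 ∧ 2*u ≥ -10)) ∧ (u > -1 → 2*u ≥ -16).
Check whether u = -1 implies it.
Countermodel: at the initial state u = -1, the precondition holds but the weakest precondition fails.
Answer: invalid


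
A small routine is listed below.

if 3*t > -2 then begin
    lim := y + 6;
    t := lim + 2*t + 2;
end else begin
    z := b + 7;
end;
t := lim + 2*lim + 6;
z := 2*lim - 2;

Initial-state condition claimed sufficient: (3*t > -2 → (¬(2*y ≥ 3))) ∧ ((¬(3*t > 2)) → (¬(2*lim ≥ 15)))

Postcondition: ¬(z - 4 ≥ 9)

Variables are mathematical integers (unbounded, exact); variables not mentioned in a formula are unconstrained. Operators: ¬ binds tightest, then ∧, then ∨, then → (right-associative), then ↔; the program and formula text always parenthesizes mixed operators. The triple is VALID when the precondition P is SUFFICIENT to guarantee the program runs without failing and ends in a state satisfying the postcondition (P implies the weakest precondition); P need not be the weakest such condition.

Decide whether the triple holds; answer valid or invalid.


Working backward. After the program, the postcondition ¬(z - 4 ≥ 9) must hold; in canonical form it is ¬(z ≥ 13).
Before z := 2*lim - 2: ¬(2*lim ≥ 15)
Before t := lim + 2*lim + 6: ¬(2*lim ≥ 15)
Then branch requires ¬(2*y ≥ 3); else branch requires ¬(2*lim ≥ 15).
Before the if: (3*t > -2 → (¬(2*y ≥ 3))) ∧ ((¬(3*t > -2)) → (¬(2*lim ≥ 15)))
The weakest precondition is (3*t > -2 → (¬(2*y ≥ 3))) ∧ ((¬(3*t > -2)) → (¬(2*lim ≥ 15))).
Check whether (3*t > -2 → (¬(2*y ≥ 3))) ∧ ((¬(3*t > 2)) → (¬(2*lim ≥ 15))) implies it.
Every state satisfying the precondition satisfies the weakest precondition: the implication holds.
Answer: valid


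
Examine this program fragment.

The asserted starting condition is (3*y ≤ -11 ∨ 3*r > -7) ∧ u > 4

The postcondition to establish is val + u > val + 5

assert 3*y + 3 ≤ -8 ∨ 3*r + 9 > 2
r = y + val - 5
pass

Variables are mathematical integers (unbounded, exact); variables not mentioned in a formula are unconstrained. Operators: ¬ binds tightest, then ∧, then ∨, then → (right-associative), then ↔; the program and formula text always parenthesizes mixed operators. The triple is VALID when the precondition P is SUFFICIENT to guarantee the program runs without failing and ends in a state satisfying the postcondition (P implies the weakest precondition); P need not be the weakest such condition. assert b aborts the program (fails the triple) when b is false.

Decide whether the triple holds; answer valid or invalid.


Working backward. After the program, the postcondition val + u > val + 5 must hold; in canonical form it is u > 5.
Before skip: u > 5
Before r := y + val - 5: u > 5
Before assert 3*y + 3 ≤ -8 ∨ 3*r + 9 > 2: (3*y ≤ -11 ∨ 3*r > -7) ∧ u > 5
The weakest precondition is (3*y ≤ -11 ∨ 3*r > -7) ∧ u > 5.
Check whether (3*y ≤ -11 ∨ 3*r > -7) ∧ u > 4 implies it.
Countermodel: at the initial state r = -3, u = 5, y = -4, the precondition holds but the weakest precondition fails.
Answer: invalid


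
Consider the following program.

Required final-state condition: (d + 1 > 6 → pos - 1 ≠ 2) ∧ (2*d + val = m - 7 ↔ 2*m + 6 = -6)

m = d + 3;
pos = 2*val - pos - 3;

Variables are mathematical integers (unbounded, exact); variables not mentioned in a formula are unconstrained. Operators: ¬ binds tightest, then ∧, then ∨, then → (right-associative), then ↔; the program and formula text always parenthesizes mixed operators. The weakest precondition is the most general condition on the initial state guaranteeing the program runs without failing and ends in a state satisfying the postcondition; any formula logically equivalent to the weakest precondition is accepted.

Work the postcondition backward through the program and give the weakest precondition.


Working backward. After the program, the postcondition (d + 1 > 6 → pos - 1 ≠ 2) ∧ (2*d + val = m - 7 ↔ 2*m + 6 = -6) must hold; in canonical form it is (d > 5 → pos ≠ 3) ∧ (2*d + val = m - 7 ↔ 2*m = -12).
Before pos := 2*val - pos - 3: (d > 5 → 2*val ≠ pos + 6) ∧ (2*d + val = m - 7 ↔ 2*m = -12)
Before m := d + 3: (d > 5 → 2*val ≠ pos + 6) ∧ (d + val = -4 ↔ 2*d = -18)
Answer: WP = (d > 5 → 2*val ≠ pos + 6) ∧ (d + val = -4 ↔ 2*d = -18)


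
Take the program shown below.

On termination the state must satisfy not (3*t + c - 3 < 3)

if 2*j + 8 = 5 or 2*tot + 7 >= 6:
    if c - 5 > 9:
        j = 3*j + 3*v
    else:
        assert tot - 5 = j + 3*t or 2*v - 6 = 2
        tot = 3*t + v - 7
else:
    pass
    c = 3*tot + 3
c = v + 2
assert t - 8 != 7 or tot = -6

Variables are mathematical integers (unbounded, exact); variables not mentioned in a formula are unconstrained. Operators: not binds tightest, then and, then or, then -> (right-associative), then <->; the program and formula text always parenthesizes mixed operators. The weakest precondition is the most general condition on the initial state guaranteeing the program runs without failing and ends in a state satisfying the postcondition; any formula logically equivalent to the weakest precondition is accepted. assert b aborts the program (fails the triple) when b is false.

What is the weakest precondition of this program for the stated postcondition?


Working backward. After the program, the postcondition not (3*t + c - 3 < 3) must hold; in canonical form it is not (c + 3*t < 6).
Before assert t - 8 != 7 or tot = -6: (t != 15 or tot = -6) and (not (c + 3*t < 6))
Before c := v + 2: (t != 15 or tot = -6) and (not (3*t + v < 4))
Then branch requires (c > 14 -> ((t != 15 or tot = -6) and (not (3*t + v < 4)))) and ((not (c > 14)) -> ((tot = j + 3*t + 5 or 2*v = 8) and (t != 15 or 3*t + v = 1) and (not (3*t + v < 4)))); else branch requires (t != 15 or tot = -6) and (not (3*t + v < 4)).
Before the if: ((2*j = -3 or 2*tot >= -1) -> ((c > 14 -> ((t != 15 or tot = -6) and (not (3*t + v < 4)))) and ((not (c > 14)) -> ((tot = j + 3*t + 5 or 2*v = 8) and (t != 15 or 3*t + v = 1) and (not (3*t + v < 4)))))) and ((not (2*j = -3 or 2*tot >= -1)) -> ((t != 15 or tot = -6) and (not (3*t + v < 4))))
Answer: WP = ((2*j = -3 or 2*tot >= -1) -> ((c > 14 -> ((t != 15 or tot = -6) and (not (3*t + v < 4)))) and ((not (c > 14)) -> ((tot = j + 3*t + 5 or 2*v = 8) and (t != 15 or 3*t + v = 1) and (not (3*t + v < 4)))))) and ((not (2*j = -3 or 2*tot >= -1)) -> ((t != 15 or tot = -6) and (not (3*t + v < 4))))


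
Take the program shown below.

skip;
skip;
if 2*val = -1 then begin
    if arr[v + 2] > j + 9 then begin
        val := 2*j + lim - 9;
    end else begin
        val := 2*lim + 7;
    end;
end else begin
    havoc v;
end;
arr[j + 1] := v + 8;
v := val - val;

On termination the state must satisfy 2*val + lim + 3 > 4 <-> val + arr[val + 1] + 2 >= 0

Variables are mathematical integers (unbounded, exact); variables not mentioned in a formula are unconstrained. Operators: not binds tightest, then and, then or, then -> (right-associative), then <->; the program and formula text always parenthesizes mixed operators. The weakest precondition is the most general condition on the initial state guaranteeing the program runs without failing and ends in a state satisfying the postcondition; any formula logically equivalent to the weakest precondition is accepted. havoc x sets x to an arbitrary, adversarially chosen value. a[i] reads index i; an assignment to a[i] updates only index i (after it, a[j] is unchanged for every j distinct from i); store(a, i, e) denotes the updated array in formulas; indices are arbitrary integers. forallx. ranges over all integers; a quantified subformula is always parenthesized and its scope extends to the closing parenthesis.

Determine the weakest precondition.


Working backward. After the program, the postcondition 2*val + lim + 3 > 4 <-> val + arr[val + 1] + 2 >= 0 must hold; in canonical form it is lim + 2*val > 1 <-> arr[val + 1] + val >= -2.
Before v := val - val: lim + 2*val > 1 <-> arr[val + 1] + val >= -2
Before arr[j + 1] := v + 8: lim + 2*val > 1 <-> store(arr, j + 1, v + 8)[val + 1] + val >= -2
Then branch requires (arr[v + 2] > j + 9 -> (4*j + 3*lim > 19 <-> store(arr, j + 1, v + 8)[2*j + lim - 8] + 2*j + lim >= 7)) and ((not (arr[v + 2] > j + 9)) -> (5*lim > -13 <-> store(arr, j + 1, v + 8)[2*lim + 8] + 2*lim >= -9)); else branch requires forall v_1. (lim + 2*val > 1 <-> store(arr, j + 1, v_1 + 8)[val + 1] + val >= -2).
Before the if: (2*val = -1 -> ((arr[v + 2] > j + 9 -> (4*j + 3*lim > 19 <-> store(arr, j + 1, v + 8)[2*j + lim - 8] + 2*j + lim >= 7)) and ((not (arr[v + 2] > j + 9)) -> (5*lim > -13 <-> store(arr, j + 1, v + 8)[2*lim + 8] + 2*lim >= -9)))) and ((not (2*val = -1)) -> (forall v_1. (lim + 2*val > 1 <-> store(arr, j + 1, v_1 + 8)[val + 1] + val >= -2)))
Before skip: (2*val = -1 -> ((arr[v + 2] > j + 9 -> (4*j + 3*lim > 19 <-> store(arr, j + 1, v + 8)[2*j + lim - 8] + 2*j + lim >= 7)) and ((not (arr[v + 2] > j + 9)) -> (5*lim > -13 <-> store(arr, j + 1, v + 8)[2*lim + 8] + 2*lim >= -9)))) and ((not (2*val = -1)) -> (forall v_1. (lim + 2*val > 1 <-> store(arr, j + 1, v_1 + 8)[val + 1] + val >= -2)))
Before skip: (2*val = -1 -> ((arr[v + 2] > j + 9 -> (4*j + 3*lim > 19 <-> store(arr, j + 1, v + 8)[2*j + lim - 8] + 2*j + lim >= 7)) and ((not (arr[v + 2] > j + 9)) -> (5*lim > -13 <-> store(arr, j + 1, v + 8)[2*lim + 8] + 2*lim >= -9)))) and ((not (2*val = -1)) -> (forall v_1. (lim + 2*val > 1 <-> store(arr, j + 1, v_1 + 8)[val + 1] + val >= -2)))
Answer: WP = (2*val = -1 -> ((arr[v + 2] > j + 9 -> (4*j + 3*lim > 19 <-> store(arr, j + 1, v + 8)[2*j + lim - 8] + 2*j + lim >= 7)) and ((not (arr[v + 2] > j + 9)) -> (5*lim > -13 <-> store(arr, j + 1, v + 8)[2*lim + 8] + 2*lim >= -9)))) and ((not (2*val = -1)) -> (forall v_1. (lim + 2*val > 1 <-> store(arr, j + 1, v_1 + 8)[val + 1] + val >= -2)))


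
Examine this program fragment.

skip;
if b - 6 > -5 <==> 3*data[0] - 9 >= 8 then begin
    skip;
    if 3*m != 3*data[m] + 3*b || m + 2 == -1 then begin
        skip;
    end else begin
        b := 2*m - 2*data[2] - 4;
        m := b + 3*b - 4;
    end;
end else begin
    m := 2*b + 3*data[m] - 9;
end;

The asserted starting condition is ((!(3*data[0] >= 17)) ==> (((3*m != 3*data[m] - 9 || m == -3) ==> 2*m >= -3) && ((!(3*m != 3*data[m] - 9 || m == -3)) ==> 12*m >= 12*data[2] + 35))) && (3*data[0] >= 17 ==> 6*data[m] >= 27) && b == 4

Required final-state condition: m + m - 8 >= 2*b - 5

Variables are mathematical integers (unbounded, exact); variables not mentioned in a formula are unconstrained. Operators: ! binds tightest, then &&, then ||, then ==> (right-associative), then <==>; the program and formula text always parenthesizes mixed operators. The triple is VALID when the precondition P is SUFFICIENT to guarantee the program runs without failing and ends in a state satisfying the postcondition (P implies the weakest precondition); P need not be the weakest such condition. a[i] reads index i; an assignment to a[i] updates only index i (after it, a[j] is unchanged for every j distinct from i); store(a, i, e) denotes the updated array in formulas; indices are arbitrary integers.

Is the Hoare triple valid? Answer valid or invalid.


Working backward. After the program, the postcondition m + m - 8 >= 2*b - 5 must hold; in canonical form it is 2*m >= 2*b + 3.
Then branch requires ((3*m != 3*data[m] + 3*b || m == -3) ==> 2*m >= 2*b + 3) && ((!(3*m != 3*data[m] + 3*b || m == -3)) ==> 12*m >= 12*data[2] + 35); else branch requires 6*data[m] + 2*b >= 21.
Before the if: ((b > 1 <==> 3*data[0] >= 17) ==> (((3*m != 3*data[m] + 3*b || m == -3) ==> 2*m >= 2*b + 3) && ((!(3*m != 3*data[m] + 3*b || m == -3)) ==> 12*m >= 12*data[2] + 35))) && ((!(b > 1 <==> 3*data[0] >= 17)) ==> 6*data[m] + 2*b >= 21)
Before skip: ((b > 1 <==> 3*data[0] >= 17) ==> (((3*m != 3*data[m] + 3*b || m == -3) ==> 2*m >= 2*b + 3) && ((!(3*m != 3*data[m] + 3*b || m == -3)) ==> 12*m >= 12*data[2] + 35))) && ((!(b > 1 <==> 3*data[0] >= 17)) ==> 6*data[m] + 2*b >= 21)
The weakest precondition is ((b > 1 <==> 3*data[0] >= 17) ==> (((3*m != 3*data[m] + 3*b || m == -3) ==> 2*m >= 2*b + 3) && ((!(3*m != 3*data[m] + 3*b || m == -3)) ==> 12*m >= 12*data[2] + 35))) && ((!(b > 1 <==> 3*data[0] >= 17)) ==> 6*data[m] + 2*b >= 21).
Check whether ((!(3*data[0] >= 17)) ==> (((3*m != 3*data[m] - 9 || m == -3) ==> 2*m >= -3) && ((!(3*m != 3*data[m] - 9 || m == -3)) ==> 12*m >= 12*data[2] + 35))) && (3*data[0] >= 17 ==> 6*data[m] >= 27) && b == 4 implies it.
Countermodel: at the initial state b = 4, data = {[0] = -6516, [2] = -3, elsewhere -3}, m = 2, the precondition holds but the weakest precondition fails.
Answer: invalid


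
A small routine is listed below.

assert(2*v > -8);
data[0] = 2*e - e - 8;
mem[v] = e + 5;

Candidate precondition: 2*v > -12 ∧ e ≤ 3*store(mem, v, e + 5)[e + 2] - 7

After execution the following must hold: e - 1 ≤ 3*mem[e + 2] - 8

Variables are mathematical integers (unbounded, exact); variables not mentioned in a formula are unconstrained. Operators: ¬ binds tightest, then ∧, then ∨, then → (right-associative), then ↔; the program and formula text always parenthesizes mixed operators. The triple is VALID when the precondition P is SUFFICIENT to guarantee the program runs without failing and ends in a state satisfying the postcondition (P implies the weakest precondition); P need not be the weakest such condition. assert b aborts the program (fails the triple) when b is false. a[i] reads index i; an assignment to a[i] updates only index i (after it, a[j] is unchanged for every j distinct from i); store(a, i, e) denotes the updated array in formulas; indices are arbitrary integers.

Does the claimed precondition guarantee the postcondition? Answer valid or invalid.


Working backward. After the program, the postcondition e - 1 ≤ 3*mem[e + 2] - 8 must hold; in canonical form it is e ≤ 3*mem[e + 2] - 7.
Before mem[v] := e + 5: e ≤ 3*store(mem, v, e + 5)[e + 2] - 7
Before data[0] := 2*e - e - 8: e ≤ 3*store(mem, v, e + 5)[e + 2] - 7
Before assert 2*v > -8: 2*v > -8 ∧ e ≤ 3*store(mem, v, e + 5)[e + 2] - 7
The weakest precondition is 2*v > -8 ∧ e ≤ 3*store(mem, v, e + 5)[e + 2] - 7.
Check whether 2*v > -12 ∧ e ≤ 3*store(mem, v, e + 5)[e + 2] - 7 implies it.
Countermodel: at the initial state e = 2, mem = {[-4] = 6, [4] = 3, elsewhere 6}, v = -4, the precondition holds but the weakest precondition fails.
Answer: invalid


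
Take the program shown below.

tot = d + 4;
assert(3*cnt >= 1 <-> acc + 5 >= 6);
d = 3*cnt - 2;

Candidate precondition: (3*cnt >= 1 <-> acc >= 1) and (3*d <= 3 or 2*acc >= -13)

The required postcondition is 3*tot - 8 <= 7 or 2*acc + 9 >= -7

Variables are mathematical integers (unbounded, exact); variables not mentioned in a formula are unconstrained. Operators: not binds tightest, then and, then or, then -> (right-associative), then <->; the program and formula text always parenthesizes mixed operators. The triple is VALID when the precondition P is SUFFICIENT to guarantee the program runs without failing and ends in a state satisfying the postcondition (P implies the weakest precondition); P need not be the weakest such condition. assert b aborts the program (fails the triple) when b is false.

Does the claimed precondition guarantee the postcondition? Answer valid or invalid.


Working backward. After the program, the postcondition 3*tot - 8 <= 7 or 2*acc + 9 >= -7 must hold; in canonical form it is 3*tot <= 15 or 2*acc >= -16.
Before d := 3*cnt - 2: 3*tot <= 15 or 2*acc >= -16
Before assert 3*cnt >= 1 <-> acc + 5 >= 6: (3*cnt >= 1 <-> acc >= 1) and (3*tot <= 15 or 2*acc >= -16)
Before tot := d + 4: (3*cnt >= 1 <-> acc >= 1) and (3*d <= 3 or 2*acc >= -16)
The weakest precondition is (3*cnt >= 1 <-> acc >= 1) and (3*d <= 3 or 2*acc >= -16).
Check whether (3*cnt >= 1 <-> acc >= 1) and (3*d <= 3 or 2*acc >= -13) implies it.
Every state satisfying the precondition satisfies the weakest precondition: the implication holds.
Answer: valid


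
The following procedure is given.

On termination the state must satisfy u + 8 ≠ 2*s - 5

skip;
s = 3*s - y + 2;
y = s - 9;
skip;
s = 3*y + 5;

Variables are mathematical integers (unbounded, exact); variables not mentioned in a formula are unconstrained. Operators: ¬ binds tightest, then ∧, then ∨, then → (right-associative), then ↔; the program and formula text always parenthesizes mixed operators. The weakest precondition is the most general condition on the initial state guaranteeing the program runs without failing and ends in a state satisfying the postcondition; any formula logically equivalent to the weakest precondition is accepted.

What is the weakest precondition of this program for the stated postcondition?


Working backward. After the program, the postcondition u + 8 ≠ 2*s - 5 must hold; in canonical form it is u ≠ 2*s - 13.
Before s := 3*y + 5: u ≠ 6*y - 3
Before skip: u ≠ 6*y - 3
Before y := s - 9: u ≠ 6*s - 57
Before s := 3*s - y + 2: u + 6*y ≠ 18*s - 45
Before skip: u + 6*y ≠ 18*s - 45
Answer: WP = u + 6*y ≠ 18*s - 45


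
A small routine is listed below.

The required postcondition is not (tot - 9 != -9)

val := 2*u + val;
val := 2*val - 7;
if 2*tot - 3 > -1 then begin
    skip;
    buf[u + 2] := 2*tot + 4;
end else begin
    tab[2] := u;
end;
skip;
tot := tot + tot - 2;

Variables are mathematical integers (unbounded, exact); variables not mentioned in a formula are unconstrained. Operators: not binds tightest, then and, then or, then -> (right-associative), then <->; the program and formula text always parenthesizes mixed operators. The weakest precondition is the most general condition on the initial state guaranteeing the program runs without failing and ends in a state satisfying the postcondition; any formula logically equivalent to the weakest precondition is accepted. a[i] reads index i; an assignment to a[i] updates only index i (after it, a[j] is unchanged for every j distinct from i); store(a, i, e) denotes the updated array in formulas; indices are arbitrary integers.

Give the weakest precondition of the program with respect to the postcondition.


Working backward. After the program, the postcondition not (tot - 9 != -9) must hold; in canonical form it is not (tot != 0).
Before tot := tot + tot - 2: not (2*tot != 2)
Before skip: not (2*tot != 2)
Then branch requires not (2*tot != 2); else branch requires not (2*tot != 2).
Before the if: (2*tot > 2 -> (not (2*tot != 2))) and ((not (2*tot > 2)) -> (not (2*tot != 2)))
Before val := 2*val - 7: (2*tot > 2 -> (not (2*tot != 2))) and ((not (2*tot > 2)) -> (not (2*tot != 2)))
Before val := 2*u + val: (2*tot > 2 -> (not (2*tot != 2))) and ((not (2*tot > 2)) -> (not (2*tot != 2)))
Answer: WP = (2*tot > 2 -> (not (2*tot != 2))) and ((not (2*tot > 2)) -> (not (2*tot != 2)))


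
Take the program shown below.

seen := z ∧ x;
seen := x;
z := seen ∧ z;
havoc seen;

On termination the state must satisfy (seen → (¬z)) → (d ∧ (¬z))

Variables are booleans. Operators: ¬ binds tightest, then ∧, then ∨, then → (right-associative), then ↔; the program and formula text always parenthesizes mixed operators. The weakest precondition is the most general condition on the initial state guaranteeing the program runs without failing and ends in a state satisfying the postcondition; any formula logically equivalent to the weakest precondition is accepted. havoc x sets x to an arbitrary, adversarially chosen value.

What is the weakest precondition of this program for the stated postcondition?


Working backward. After the program, (seen → (¬z)) → (d ∧ (¬z)) must hold.
Before havoc seen: ((¬z) → (d ∧ (¬z))) ∧ d ∧ (¬z)
Before z := seen ∧ z: ((¬(seen ∧ z)) → (d ∧ (¬(seen ∧ z)))) ∧ d ∧ (¬(seen ∧ z))
Before seen := x: ((¬(x ∧ z)) → (d ∧ (¬(x ∧ z)))) ∧ d ∧ (¬(x ∧ z))
Before seen := z ∧ x: ((¬(x ∧ z)) → (d ∧ (¬(x ∧ z)))) ∧ d ∧ (¬(x ∧ z))
Answer: WP = ((¬(x ∧ z)) → (d ∧ (¬(x ∧ z)))) ∧ d ∧ (¬(x ∧ z))


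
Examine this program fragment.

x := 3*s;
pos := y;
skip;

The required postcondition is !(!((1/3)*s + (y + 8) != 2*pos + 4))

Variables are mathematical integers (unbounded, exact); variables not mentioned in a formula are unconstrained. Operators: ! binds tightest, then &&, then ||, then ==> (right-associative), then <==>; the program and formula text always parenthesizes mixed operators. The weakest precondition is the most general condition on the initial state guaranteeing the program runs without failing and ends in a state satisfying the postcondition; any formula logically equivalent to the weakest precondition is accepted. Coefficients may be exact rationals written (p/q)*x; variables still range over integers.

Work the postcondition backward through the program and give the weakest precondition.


Working backward. After the program, the postcondition !(!((1/3)*s + (y + 8) != 2*pos + 4)) must hold; in canonical form it is (1/3)*s + y != 2*pos - 4.
Before skip: (1/3)*s + y != 2*pos - 4
Before pos := y: (1/3)*s != y - 4
Before x := 3*s: (1/3)*s != y - 4
Answer: WP = (1/3)*s != y - 4


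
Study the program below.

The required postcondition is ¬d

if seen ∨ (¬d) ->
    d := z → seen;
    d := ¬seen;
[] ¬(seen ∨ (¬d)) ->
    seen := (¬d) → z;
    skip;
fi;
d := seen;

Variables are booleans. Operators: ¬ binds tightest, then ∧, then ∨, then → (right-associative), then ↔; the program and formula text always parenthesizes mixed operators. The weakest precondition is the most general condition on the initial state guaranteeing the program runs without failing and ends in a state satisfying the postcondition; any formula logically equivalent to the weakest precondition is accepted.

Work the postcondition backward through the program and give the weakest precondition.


Working backward. After the program, ¬d must hold.
Before d := seen: ¬seen
Then branch requires ¬seen; else branch requires ¬((¬d) → z).
Before the if: ((seen ∨ (¬d)) → (¬seen)) ∧ ((¬(seen ∨ (¬d))) → (¬((¬d) → z)))
Answer: WP = ((seen ∨ (¬d)) → (¬seen)) ∧ ((¬(seen ∨ (¬d))) → (¬((¬d) → z)))


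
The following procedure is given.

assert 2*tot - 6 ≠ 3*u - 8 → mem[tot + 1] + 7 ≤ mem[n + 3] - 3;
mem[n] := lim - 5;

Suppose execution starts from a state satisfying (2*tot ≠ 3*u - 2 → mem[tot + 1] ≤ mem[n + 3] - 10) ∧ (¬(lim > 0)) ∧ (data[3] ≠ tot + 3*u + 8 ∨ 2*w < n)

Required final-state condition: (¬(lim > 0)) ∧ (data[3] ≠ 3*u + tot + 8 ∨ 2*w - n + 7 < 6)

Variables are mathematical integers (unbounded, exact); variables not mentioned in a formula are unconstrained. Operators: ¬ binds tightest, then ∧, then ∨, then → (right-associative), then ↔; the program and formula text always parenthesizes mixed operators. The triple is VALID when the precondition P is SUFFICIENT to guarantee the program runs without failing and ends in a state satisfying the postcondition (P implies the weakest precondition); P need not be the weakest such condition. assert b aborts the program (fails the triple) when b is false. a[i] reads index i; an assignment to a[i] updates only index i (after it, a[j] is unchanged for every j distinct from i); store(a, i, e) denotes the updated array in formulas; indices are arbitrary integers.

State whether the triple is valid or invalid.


Working backward. After the program, the postcondition (¬(lim > 0)) ∧ (data[3] ≠ 3*u + tot + 8 ∨ 2*w - n + 7 < 6) must hold; in canonical form it is (¬(lim > 0)) ∧ (data[3] ≠ tot + 3*u + 8 ∨ 2*w < n - 1).
Before mem[n] := lim - 5: (¬(lim > 0)) ∧ (data[3] ≠ tot + 3*u + 8 ∨ 2*w < n - 1)
Before assert 2*tot - 6 ≠ 3*u - 8 → mem[tot + 1] + 7 ≤ mem[n + 3] - 3: (2*tot ≠ 3*u - 2 → mem[tot + 1] ≤ mem[n + 3] - 10) ∧ (¬(lim > 0)) ∧ (data[3] ≠ tot + 3*u + 8 ∨ 2*w < n - 1)
The weakest precondition is (2*tot ≠ 3*u - 2 → mem[tot + 1] ≤ mem[n + 3] - 10) ∧ (¬(lim > 0)) ∧ (data[3] ≠ tot + 3*u + 8 ∨ 2*w < n - 1).
Check whether (2*tot ≠ 3*u - 2 → mem[tot + 1] ≤ mem[n + 3] - 10) ∧ (¬(lim > 0)) ∧ (data[3] ≠ tot + 3*u + 8 ∨ 2*w < n) implies it.
Countermodel: at the initial state data = {[-3] = -2, [3] = -2, [4] = -2, elsewhere -2}, lim = 0, mem = {[-3] = 0, [3] = 0, [4] = 0, elsewhere 0}, n = 1, tot = -4, u = -2, w = 0, the precondition holds but the weakest precondition fails.
Answer: invalid
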